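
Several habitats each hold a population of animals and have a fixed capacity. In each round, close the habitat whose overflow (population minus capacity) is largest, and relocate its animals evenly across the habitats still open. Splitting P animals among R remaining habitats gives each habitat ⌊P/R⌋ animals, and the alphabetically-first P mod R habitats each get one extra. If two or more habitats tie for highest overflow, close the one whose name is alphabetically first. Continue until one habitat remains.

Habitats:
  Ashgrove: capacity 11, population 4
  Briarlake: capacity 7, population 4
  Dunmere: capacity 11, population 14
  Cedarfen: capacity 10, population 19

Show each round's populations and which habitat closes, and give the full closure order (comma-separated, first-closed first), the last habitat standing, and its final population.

Closure order: Cedarfen, Dunmere, Briarlake
Last habitat: Ashgrove with 41 animals

Round 1: Ashgrove=4 Briarlake=4 Cedarfen=19 Dunmere=14 → close Cedarfen (overflow 9)
  19÷3 = 6 each, +1 to first 1
Round 2: Ashgrove=11 Briarlake=10 Dunmere=20 → close Dunmere (overflow 9)
  20÷2 = 10 each, +1 to first 0
Round 3: Ashgrove=21 Briarlake=20 → close Briarlake (overflow 13)
  20÷1 = 20 each, +1 to first 0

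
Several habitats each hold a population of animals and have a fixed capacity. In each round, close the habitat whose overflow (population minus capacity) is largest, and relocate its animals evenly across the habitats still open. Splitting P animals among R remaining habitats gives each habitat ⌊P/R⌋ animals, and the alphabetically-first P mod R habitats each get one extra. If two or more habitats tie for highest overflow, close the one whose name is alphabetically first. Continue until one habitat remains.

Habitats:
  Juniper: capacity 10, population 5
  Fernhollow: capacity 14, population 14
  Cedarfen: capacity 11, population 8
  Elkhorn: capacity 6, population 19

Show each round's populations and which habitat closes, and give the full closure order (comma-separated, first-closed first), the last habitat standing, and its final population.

Round 1: Cedarfen=8 Elkhorn=19 Fernhollow=14 Juniper=5 → close Elkhorn (overflow 13)
  19÷3 = 6 each, +1 to first 1
Round 2: Cedarfen=15 Fernhollow=20 Juniper=11 → close Fernhollow (overflow 6)
  20÷2 = 10 each, +1 to first 0
Round 3: Cedarfen=25 Juniper=21 → close Cedarfen (overflow 14)
  25÷1 = 25 each, +1 to first 0

Closure order: Elkhorn, Fernhollow, Cedarfen
Last habitat: Juniper with 46 animals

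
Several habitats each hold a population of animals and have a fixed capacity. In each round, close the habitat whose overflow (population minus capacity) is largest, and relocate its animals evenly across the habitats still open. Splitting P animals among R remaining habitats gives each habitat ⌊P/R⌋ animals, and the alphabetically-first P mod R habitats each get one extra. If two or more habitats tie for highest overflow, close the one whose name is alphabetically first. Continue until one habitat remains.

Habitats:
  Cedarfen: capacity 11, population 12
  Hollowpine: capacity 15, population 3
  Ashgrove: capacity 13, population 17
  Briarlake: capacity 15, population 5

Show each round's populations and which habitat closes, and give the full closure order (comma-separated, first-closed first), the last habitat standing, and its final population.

Round 1: Ashgrove=17 Briarlake=5 Cedarfen=12 Hollowpine=3 → close Ashgrove (overflow 4)
  17÷3 = 5 each, +1 to first 2
Round 2: Briarlake=11 Cedarfen=18 Hollowpine=8 → close Cedarfen (overflow 7)
  18÷2 = 9 each, +1 to first 0
Round 3: Briarlake=20 Hollowpine=17 → close Briarlake (overflow 5)
  20÷1 = 20 each, +1 to first 0

Closure order: Ashgrove, Cedarfen, Briarlake
Last habitat: Hollowpine with 37 animals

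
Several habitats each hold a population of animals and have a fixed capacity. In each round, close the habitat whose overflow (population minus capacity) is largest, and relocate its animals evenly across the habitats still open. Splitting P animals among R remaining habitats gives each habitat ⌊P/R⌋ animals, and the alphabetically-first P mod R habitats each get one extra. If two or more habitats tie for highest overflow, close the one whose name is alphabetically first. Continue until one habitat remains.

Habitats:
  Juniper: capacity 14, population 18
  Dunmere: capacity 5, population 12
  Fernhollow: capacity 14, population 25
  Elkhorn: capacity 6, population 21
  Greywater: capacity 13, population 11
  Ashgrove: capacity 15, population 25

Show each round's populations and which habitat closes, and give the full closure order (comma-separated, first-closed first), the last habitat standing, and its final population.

Round 1: Ashgrove=25 Dunmere=12 Elkhorn=21 Fernhollow=25 Greywater=11 Juniper=18 → close Elkhorn (overflow 15)
  21÷5 = 4 each, +1 to first 1
Round 2: Ashgrove=30 Dunmere=16 Fernhollow=29 Greywater=15 Juniper=22 → close Ashgrove (overflow 15)
  30÷4 = 7 each, +1 to first 2
Round 3: Dunmere=24 Fernhollow=37 Greywater=22 Juniper=29 → close Fernhollow (overflow 23)
  37÷3 = 12 each, +1 to first 1
Round 4: Dunmere=37 Greywater=34 Juniper=41 → close Dunmere (overflow 32)
  37÷2 = 18 each, +1 to first 1
Round 5: Greywater=53 Juniper=59 → close Juniper (overflow 45)
  59÷1 = 59 each, +1 to first 0

Closure order: Elkhorn, Ashgrove, Fernhollow, Dunmere, Juniper
Last habitat: Greywater with 112 animals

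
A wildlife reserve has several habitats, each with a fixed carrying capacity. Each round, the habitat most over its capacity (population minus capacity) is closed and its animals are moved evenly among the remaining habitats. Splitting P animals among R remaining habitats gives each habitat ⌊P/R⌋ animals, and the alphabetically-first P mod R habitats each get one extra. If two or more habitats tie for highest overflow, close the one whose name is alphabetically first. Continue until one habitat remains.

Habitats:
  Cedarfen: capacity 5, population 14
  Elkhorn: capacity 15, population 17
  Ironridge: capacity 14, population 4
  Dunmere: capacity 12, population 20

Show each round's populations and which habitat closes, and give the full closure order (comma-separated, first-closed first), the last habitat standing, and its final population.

Round 1: Cedarfen=14 Dunmere=20 Elkhorn=17 Ironridge=4 → close Cedarfen (overflow 9)
  14÷3 = 4 each, +1 to first 2
Round 2: Dunmere=25 Elkhorn=22 Ironridge=8 → close Dunmere (overflow 13)
  25÷2 = 12 each, +1 to first 1
Round 3: Elkhorn=35 Ironridge=20 → close Elkhorn (overflow 20)
  35÷1 = 35 each, +1 to first 0

Closure order: Cedarfen, Dunmere, Elkhorn
Last habitat: Ironridge with 55 animals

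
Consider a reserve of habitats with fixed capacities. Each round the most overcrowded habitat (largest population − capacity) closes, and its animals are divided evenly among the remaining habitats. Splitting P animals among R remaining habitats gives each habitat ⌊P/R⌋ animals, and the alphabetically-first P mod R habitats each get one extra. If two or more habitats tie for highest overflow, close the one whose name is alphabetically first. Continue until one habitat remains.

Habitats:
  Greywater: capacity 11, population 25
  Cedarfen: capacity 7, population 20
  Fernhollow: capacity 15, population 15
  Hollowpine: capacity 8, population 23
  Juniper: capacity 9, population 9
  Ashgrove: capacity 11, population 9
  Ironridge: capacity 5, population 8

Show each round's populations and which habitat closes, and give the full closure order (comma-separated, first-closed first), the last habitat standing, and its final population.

Closure order: Hollowpine, Greywater, Cedarfen, Ironridge, Fernhollow, Ashgrove
Last habitat: Juniper with 109 animals

Round 1: Ashgrove=9 Cedarfen=20 Fernhollow=15 Greywater=25 Hollowpine=23 Ironridge=8 Juniper=9 → close Hollowpine (overflow 15)
  23÷6 = 3 each, +1 to first 5
Round 2: Ashgrove=13 Cedarfen=24 Fernhollow=19 Greywater=29 Ironridge=12 Juniper=12 → close Greywater (overflow 18)
  29÷5 = 5 each, +1 to first 4
Round 3: Ashgrove=19 Cedarfen=30 Fernhollow=25 Ironridge=18 Juniper=17 → close Cedarfen (overflow 23)
  30÷4 = 7 each, +1 to first 2
Round 4: Ashgrove=27 Fernhollow=33 Ironridge=25 Juniper=24 → close Ironridge (overflow 20)
  25÷3 = 8 each, +1 to first 1
Round 5: Ashgrove=36 Fernhollow=41 Juniper=32 → close Fernhollow (overflow 26)
  41÷2 = 20 each, +1 to first 1
Round 6: Ashgrove=57 Juniper=52 → close Ashgrove (overflow 46)
  57÷1 = 57 each, +1 to first 0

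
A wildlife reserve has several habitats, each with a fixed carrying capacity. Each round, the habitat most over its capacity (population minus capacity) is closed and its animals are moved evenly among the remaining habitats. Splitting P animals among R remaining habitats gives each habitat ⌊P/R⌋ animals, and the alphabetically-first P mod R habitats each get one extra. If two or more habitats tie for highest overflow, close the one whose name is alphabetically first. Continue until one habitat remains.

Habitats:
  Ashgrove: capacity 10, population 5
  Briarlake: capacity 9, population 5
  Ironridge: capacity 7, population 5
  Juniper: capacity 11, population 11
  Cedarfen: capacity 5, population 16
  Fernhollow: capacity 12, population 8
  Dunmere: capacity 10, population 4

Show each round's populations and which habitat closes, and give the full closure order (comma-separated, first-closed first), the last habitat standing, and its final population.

Closure order: Cedarfen, Juniper, Briarlake, Ashgrove, Fernhollow, Dunmere
Last habitat: Ironridge with 54 animals

Round 1: Ashgrove=5 Briarlake=5 Cedarfen=16 Dunmere=4 Fernhollow=8 Ironridge=5 Juniper=11 → close Cedarfen (overflow 11)
  16÷6 = 2 each, +1 to first 4
Round 2: Ashgrove=8 Briarlake=8 Dunmere=7 Fernhollow=11 Ironridge=7 Juniper=13 → close Juniper (overflow 2)
  13÷5 = 2 each, +1 to first 3
Round 3: Ashgrove=11 Briarlake=11 Dunmere=10 Fernhollow=13 Ironridge=9 → close Briarlake (overflow 2)
  11÷4 = 2 each, +1 to first 3
Round 4: Ashgrove=14 Dunmere=13 Fernhollow=16 Ironridge=11 → close Ashgrove (overflow 4)
  14÷3 = 4 each, +1 to first 2
Round 5: Dunmere=18 Fernhollow=21 Ironridge=15 → close Fernhollow (overflow 9)
  21÷2 = 10 each, +1 to first 1
Round 6: Dunmere=29 Ironridge=25 → close Dunmere (overflow 19)
  29÷1 = 29 each, +1 to first 0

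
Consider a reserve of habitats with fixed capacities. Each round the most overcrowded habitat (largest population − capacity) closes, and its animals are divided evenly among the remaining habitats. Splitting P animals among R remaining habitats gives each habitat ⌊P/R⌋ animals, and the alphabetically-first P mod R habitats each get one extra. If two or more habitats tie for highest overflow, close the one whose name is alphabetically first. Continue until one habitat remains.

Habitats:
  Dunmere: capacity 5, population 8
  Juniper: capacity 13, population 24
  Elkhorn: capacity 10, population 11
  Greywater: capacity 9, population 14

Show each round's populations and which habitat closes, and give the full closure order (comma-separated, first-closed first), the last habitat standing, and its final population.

Round 1: Dunmere=8 Elkhorn=11 Greywater=14 Juniper=24 → close Juniper (overflow 11)
  24÷3 = 8 each, +1 to first 0
Round 2: Dunmere=16 Elkhorn=19 Greywater=22 → close Greywater (overflow 13)
  22÷2 = 11 each, +1 to first 0
Round 3: Dunmere=27 Elkhorn=30 → close Dunmere (overflow 22)
  27÷1 = 27 each, +1 to first 0

Closure order: Juniper, Greywater, Dunmere
Last habitat: Elkhorn with 57 animals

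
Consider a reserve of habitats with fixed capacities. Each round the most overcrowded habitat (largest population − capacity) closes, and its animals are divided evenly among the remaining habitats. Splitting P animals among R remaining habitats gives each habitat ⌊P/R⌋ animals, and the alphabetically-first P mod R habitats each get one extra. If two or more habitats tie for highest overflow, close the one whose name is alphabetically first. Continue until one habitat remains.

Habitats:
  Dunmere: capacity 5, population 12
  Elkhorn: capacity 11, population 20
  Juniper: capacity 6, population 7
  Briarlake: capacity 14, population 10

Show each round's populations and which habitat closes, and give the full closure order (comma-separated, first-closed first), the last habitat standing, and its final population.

Closure order: Elkhorn, Dunmere, Juniper
Last habitat: Briarlake with 49 animals

Round 1: Briarlake=10 Dunmere=12 Elkhorn=20 Juniper=7 → close Elkhorn (overflow 9)
  20÷3 = 6 each, +1 to first 2
Round 2: Briarlake=17 Dunmere=19 Juniper=13 → close Dunmere (overflow 14)
  19÷2 = 9 each, +1 to first 1
Round 3: Briarlake=27 Juniper=22 → close Juniper (overflow 16)
  22÷1 = 22 each, +1 to first 0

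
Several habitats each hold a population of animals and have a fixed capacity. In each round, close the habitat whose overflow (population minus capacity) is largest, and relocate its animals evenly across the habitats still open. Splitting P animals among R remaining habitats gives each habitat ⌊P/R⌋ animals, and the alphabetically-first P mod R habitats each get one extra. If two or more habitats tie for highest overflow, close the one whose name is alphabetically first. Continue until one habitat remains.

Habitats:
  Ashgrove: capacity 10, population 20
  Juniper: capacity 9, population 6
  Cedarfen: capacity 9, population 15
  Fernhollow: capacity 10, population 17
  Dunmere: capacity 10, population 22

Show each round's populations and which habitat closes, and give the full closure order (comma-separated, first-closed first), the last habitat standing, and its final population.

Closure order: Dunmere, Ashgrove, Cedarfen, Fernhollow
Last habitat: Juniper with 80 animals

Round 1: Ashgrove=20 Cedarfen=15 Dunmere=22 Fernhollow=17 Juniper=6 → close Dunmere (overflow 12)
  22÷4 = 5 each, +1 to first 2
Round 2: Ashgrove=26 Cedarfen=21 Fernhollow=22 Juniper=11 → close Ashgrove (overflow 16)
  26÷3 = 8 each, +1 to first 2
Round 3: Cedarfen=30 Fernhollow=31 Juniper=19 → close Cedarfen (overflow 21)
  30÷2 = 15 each, +1 to first 0
Round 4: Fernhollow=46 Juniper=34 → close Fernhollow (overflow 36)
  46÷1 = 46 each, +1 to first 0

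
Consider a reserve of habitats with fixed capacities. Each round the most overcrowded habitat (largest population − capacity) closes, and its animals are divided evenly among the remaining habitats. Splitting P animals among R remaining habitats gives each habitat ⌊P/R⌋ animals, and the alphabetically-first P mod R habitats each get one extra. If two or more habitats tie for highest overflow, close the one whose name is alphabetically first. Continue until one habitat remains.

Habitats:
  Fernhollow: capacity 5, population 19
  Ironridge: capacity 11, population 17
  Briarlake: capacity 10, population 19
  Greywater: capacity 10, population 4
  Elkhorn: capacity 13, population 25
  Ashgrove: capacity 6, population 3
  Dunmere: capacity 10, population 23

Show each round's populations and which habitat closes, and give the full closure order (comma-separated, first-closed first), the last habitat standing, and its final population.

Closure order: Fernhollow, Dunmere, Elkhorn, Briarlake, Ironridge, Ashgrove
Last habitat: Greywater with 110 animals

Round 1: Ashgrove=3 Briarlake=19 Dunmere=23 Elkhorn=25 Fernhollow=19 Greywater=4 Ironridge=17 → close Fernhollow (overflow 14)
  19÷6 = 3 each, +1 to first 1
Round 2: Ashgrove=7 Briarlake=22 Dunmere=26 Elkhorn=28 Greywater=7 Ironridge=20 → close Dunmere (overflow 16)
  26÷5 = 5 each, +1 to first 1
Round 3: Ashgrove=13 Briarlake=27 Elkhorn=33 Greywater=12 Ironridge=25 → close Elkhorn (overflow 20)
  33÷4 = 8 each, +1 to first 1
Round 4: Ashgrove=22 Briarlake=35 Greywater=20 Ironridge=33 → close Briarlake (overflow 25)
  35÷3 = 11 each, +1 to first 2
Round 5: Ashgrove=34 Greywater=32 Ironridge=44 → close Ironridge (overflow 33)
  44÷2 = 22 each, +1 to first 0
Round 6: Ashgrove=56 Greywater=54 → close Ashgrove (overflow 50)
  56÷1 = 56 each, +1 to first 0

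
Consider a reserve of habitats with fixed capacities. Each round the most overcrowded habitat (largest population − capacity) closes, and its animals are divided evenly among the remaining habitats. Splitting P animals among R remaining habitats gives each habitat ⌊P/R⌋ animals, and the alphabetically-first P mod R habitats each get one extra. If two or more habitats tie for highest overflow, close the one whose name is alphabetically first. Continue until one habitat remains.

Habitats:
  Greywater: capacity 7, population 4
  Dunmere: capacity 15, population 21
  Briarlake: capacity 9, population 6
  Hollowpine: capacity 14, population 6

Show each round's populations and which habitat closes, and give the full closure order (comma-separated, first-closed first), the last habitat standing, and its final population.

Closure order: Dunmere, Briarlake, Greywater
Last habitat: Hollowpine with 37 animals

Round 1: Briarlake=6 Dunmere=21 Greywater=4 Hollowpine=6 → close Dunmere (overflow 6)
  21÷3 = 7 each, +1 to first 0
Round 2: Briarlake=13 Greywater=11 Hollowpine=13 → close Briarlake (overflow 4)
  13÷2 = 6 each, +1 to first 1
Round 3: Greywater=18 Hollowpine=19 → close Greywater (overflow 11)
  18÷1 = 18 each, +1 to first 0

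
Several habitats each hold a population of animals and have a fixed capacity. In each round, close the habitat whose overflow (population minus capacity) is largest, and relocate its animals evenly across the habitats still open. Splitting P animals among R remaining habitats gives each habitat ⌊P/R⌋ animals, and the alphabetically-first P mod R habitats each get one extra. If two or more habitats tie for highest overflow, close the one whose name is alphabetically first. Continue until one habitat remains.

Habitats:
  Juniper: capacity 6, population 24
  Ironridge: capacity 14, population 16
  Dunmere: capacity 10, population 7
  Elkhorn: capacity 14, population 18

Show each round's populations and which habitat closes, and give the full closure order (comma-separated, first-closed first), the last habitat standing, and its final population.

Closure order: Juniper, Elkhorn, Ironridge
Last habitat: Dunmere with 65 animals

Round 1: Dunmere=7 Elkhorn=18 Ironridge=16 Juniper=24 → close Juniper (overflow 18)
  24÷3 = 8 each, +1 to first 0
Round 2: Dunmere=15 Elkhorn=26 Ironridge=24 → close Elkhorn (overflow 12)
  26÷2 = 13 each, +1 to first 0
Round 3: Dunmere=28 Ironridge=37 → close Ironridge (overflow 23)
  37÷1 = 37 each, +1 to first 0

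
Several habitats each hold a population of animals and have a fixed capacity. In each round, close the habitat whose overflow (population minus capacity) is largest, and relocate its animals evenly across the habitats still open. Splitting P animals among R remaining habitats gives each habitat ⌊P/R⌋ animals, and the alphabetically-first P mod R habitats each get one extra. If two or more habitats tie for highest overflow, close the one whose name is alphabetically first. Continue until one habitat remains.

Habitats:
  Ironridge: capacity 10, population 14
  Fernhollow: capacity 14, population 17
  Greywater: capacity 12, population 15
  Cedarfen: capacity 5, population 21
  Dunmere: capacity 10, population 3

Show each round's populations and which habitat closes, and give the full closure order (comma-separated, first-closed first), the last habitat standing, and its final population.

Round 1: Cedarfen=21 Dunmere=3 Fernhollow=17 Greywater=15 Ironridge=14 → close Cedarfen (overflow 16)
  21÷4 = 5 each, +1 to first 1
Round 2: Dunmere=9 Fernhollow=22 Greywater=20 Ironridge=19 → close Ironridge (overflow 9)
  19÷3 = 6 each, +1 to first 1
Round 3: Dunmere=16 Fernhollow=28 Greywater=26 → close Fernhollow (overflow 14)
  28÷2 = 14 each, +1 to first 0
Round 4: Dunmere=30 Greywater=40 → close Greywater (overflow 28)
  40÷1 = 40 each, +1 to first 0

Closure order: Cedarfen, Ironridge, Fernhollow, Greywater
Last habitat: Dunmere with 70 animals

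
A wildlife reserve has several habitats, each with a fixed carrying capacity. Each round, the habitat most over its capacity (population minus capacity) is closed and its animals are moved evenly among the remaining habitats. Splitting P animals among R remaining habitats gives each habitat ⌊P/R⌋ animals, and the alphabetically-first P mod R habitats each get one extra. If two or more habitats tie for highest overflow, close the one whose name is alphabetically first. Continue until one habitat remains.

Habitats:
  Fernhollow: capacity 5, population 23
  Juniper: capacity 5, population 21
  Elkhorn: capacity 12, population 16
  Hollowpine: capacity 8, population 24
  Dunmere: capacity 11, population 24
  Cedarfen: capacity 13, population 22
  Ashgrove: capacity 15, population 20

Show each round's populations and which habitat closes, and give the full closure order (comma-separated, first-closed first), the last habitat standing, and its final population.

Closure order: Fernhollow, Hollowpine, Juniper, Dunmere, Cedarfen, Ashgrove
Last habitat: Elkhorn with 150 animals

Round 1: Ashgrove=20 Cedarfen=22 Dunmere=24 Elkhorn=16 Fernhollow=23 Hollowpine=24 Juniper=21 → close Fernhollow (overflow 18)
  23÷6 = 3 each, +1 to first 5
Round 2: Ashgrove=24 Cedarfen=26 Dunmere=28 Elkhorn=20 Hollowpine=28 Juniper=24 → close Hollowpine (overflow 20)
  28÷5 = 5 each, +1 to first 3
Round 3: Ashgrove=30 Cedarfen=32 Dunmere=34 Elkhorn=25 Juniper=29 → close Juniper (overflow 24)
  29÷4 = 7 each, +1 to first 1
Round 4: Ashgrove=38 Cedarfen=39 Dunmere=41 Elkhorn=32 → close Dunmere (overflow 30)
  41÷3 = 13 each, +1 to first 2
Round 5: Ashgrove=52 Cedarfen=53 Elkhorn=45 → close Cedarfen (overflow 40)
  53÷2 = 26 each, +1 to first 1
Round 6: Ashgrove=79 Elkhorn=71 → close Ashgrove (overflow 64)
  79÷1 = 79 each, +1 to first 0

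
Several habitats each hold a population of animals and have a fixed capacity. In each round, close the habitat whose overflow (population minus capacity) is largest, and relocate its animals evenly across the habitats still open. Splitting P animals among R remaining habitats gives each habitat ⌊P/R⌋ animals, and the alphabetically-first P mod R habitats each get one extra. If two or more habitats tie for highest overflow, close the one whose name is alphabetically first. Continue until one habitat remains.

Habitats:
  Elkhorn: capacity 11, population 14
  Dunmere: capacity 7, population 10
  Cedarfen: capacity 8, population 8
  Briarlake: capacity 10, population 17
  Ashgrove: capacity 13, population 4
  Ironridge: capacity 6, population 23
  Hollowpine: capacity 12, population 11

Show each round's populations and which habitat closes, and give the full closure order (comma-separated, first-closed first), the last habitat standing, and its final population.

Round 1: Ashgrove=4 Briarlake=17 Cedarfen=8 Dunmere=10 Elkhorn=14 Hollowpine=11 Ironridge=23 → close Ironridge (overflow 17)
  23÷6 = 3 each, +1 to first 5
Round 2: Ashgrove=8 Briarlake=21 Cedarfen=12 Dunmere=14 Elkhorn=18 Hollowpine=14 → close Briarlake (overflow 11)
  21÷5 = 4 each, +1 to first 1
Round 3: Ashgrove=13 Cedarfen=16 Dunmere=18 Elkhorn=22 Hollowpine=18 → close Dunmere (overflow 11)
  18÷4 = 4 each, +1 to first 2
Round 4: Ashgrove=18 Cedarfen=21 Elkhorn=26 Hollowpine=22 → close Elkhorn (overflow 15)
  26÷3 = 8 each, +1 to first 2
Round 5: Ashgrove=27 Cedarfen=30 Hollowpine=30 → close Cedarfen (overflow 22)
  30÷2 = 15 each, +1 to first 0
Round 6: Ashgrove=42 Hollowpine=45 → close Hollowpine (overflow 33)
  45÷1 = 45 each, +1 to first 0

Closure order: Ironridge, Briarlake, Dunmere, Elkhorn, Cedarfen, Hollowpine
Last habitat: Ashgrove with 87 animals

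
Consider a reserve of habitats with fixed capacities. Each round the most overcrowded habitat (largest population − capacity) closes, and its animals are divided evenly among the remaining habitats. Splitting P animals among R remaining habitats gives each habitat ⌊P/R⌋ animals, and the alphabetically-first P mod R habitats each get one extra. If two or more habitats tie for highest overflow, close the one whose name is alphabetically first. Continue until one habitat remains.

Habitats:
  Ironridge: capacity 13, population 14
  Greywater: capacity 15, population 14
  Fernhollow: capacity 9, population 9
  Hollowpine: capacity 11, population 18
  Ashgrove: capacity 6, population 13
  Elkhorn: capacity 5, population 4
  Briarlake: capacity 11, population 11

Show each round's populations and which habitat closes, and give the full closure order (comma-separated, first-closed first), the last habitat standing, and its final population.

Closure order: Ashgrove, Hollowpine, Briarlake, Fernhollow, Elkhorn, Ironridge
Last habitat: Greywater with 83 animals

Round 1: Ashgrove=13 Briarlake=11 Elkhorn=4 Fernhollow=9 Greywater=14 Hollowpine=18 Ironridge=14 → close Ashgrove (overflow 7)
  13÷6 = 2 each, +1 to first 1
Round 2: Briarlake=14 Elkhorn=6 Fernhollow=11 Greywater=16 Hollowpine=20 Ironridge=16 → close Hollowpine (overflow 9)
  20÷5 = 4 each, +1 to first 0
Round 3: Briarlake=18 Elkhorn=10 Fernhollow=15 Greywater=20 Ironridge=20 → close Briarlake (overflow 7)
  18÷4 = 4 each, +1 to first 2
Round 4: Elkhorn=15 Fernhollow=20 Greywater=24 Ironridge=24 → close Fernhollow (overflow 11)
  20÷3 = 6 each, +1 to first 2
Round 5: Elkhorn=22 Greywater=31 Ironridge=30 → close Elkhorn (overflow 17)
  22÷2 = 11 each, +1 to first 0
Round 6: Greywater=42 Ironridge=41 → close Ironridge (overflow 28)
  41÷1 = 41 each, +1 to first 0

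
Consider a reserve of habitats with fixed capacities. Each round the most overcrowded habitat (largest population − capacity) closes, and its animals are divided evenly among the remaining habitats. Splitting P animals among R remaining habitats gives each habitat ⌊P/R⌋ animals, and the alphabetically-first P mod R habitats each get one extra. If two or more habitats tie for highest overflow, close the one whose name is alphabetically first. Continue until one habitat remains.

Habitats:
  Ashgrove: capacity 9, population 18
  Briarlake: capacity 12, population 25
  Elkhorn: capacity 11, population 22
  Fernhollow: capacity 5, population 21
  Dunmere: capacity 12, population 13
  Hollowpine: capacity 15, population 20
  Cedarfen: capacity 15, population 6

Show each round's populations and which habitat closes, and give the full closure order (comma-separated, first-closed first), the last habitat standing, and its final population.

Round 1: Ashgrove=18 Briarlake=25 Cedarfen=6 Dunmere=13 Elkhorn=22 Fernhollow=21 Hollowpine=20 → close Fernhollow (overflow 16)
  21÷6 = 3 each, +1 to first 3
Round 2: Ashgrove=22 Briarlake=29 Cedarfen=10 Dunmere=16 Elkhorn=25 Hollowpine=23 → close Briarlake (overflow 17)
  29÷5 = 5 each, +1 to first 4
Round 3: Ashgrove=28 Cedarfen=16 Dunmere=22 Elkhorn=31 Hollowpine=28 → close Elkhorn (overflow 20)
  31÷4 = 7 each, +1 to first 3
Round 4: Ashgrove=36 Cedarfen=24 Dunmere=30 Hollowpine=35 → close Ashgrove (overflow 27)
  36÷3 = 12 each, +1 to first 0
Round 5: Cedarfen=36 Dunmere=42 Hollowpine=47 → close Hollowpine (overflow 32)
  47÷2 = 23 each, +1 to first 1
Round 6: Cedarfen=60 Dunmere=65 → close Dunmere (overflow 53)
  65÷1 = 65 each, +1 to first 0

Closure order: Fernhollow, Briarlake, Elkhorn, Ashgrove, Hollowpine, Dunmere
Last habitat: Cedarfen with 125 animals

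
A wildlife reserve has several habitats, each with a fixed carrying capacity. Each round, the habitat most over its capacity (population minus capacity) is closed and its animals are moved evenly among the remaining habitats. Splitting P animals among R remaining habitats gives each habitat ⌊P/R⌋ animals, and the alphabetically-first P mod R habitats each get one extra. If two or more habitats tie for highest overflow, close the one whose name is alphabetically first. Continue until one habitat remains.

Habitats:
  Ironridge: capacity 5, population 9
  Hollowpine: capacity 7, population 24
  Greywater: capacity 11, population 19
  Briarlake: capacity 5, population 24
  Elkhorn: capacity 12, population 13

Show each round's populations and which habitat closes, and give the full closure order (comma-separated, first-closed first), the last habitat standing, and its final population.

Round 1: Briarlake=24 Elkhorn=13 Greywater=19 Hollowpine=24 Ironridge=9 → close Briarlake (overflow 19)
  24÷4 = 6 each, +1 to first 0
Round 2: Elkhorn=19 Greywater=25 Hollowpine=30 Ironridge=15 → close Hollowpine (overflow 23)
  30÷3 = 10 each, +1 to first 0
Round 3: Elkhorn=29 Greywater=35 Ironridge=25 → close Greywater (overflow 24)
  35÷2 = 17 each, +1 to first 1
Round 4: Elkhorn=47 Ironridge=42 → close Ironridge (overflow 37)
  42÷1 = 42 each, +1 to first 0

Closure order: Briarlake, Hollowpine, Greywater, Ironridge
Last habitat: Elkhorn with 89 animals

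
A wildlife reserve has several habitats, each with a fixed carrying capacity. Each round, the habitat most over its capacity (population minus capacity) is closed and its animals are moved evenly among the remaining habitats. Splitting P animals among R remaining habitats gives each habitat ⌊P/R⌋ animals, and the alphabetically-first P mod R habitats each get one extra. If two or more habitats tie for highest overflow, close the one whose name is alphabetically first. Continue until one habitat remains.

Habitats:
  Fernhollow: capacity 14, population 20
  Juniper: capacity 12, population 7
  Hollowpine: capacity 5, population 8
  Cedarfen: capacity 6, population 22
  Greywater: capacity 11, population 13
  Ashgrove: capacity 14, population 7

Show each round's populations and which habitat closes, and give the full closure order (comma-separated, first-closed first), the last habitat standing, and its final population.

Round 1: Ashgrove=7 Cedarfen=22 Fernhollow=20 Greywater=13 Hollowpine=8 Juniper=7 → close Cedarfen (overflow 16)
  22÷5 = 4 each, +1 to first 2
Round 2: Ashgrove=12 Fernhollow=25 Greywater=17 Hollowpine=12 Juniper=11 → close Fernhollow (overflow 11)
  25÷4 = 6 each, +1 to first 1
Round 3: Ashgrove=19 Greywater=23 Hollowpine=18 Juniper=17 → close Hollowpine (overflow 13)
  18÷3 = 6 each, +1 to first 0
Round 4: Ashgrove=25 Greywater=29 Juniper=23 → close Greywater (overflow 18)
  29÷2 = 14 each, +1 to first 1
Round 5: Ashgrove=40 Juniper=37 → close Ashgrove (overflow 26)
  40÷1 = 40 each, +1 to first 0

Closure order: Cedarfen, Fernhollow, Hollowpine, Greywater, Ashgrove
Last habitat: Juniper with 77 animals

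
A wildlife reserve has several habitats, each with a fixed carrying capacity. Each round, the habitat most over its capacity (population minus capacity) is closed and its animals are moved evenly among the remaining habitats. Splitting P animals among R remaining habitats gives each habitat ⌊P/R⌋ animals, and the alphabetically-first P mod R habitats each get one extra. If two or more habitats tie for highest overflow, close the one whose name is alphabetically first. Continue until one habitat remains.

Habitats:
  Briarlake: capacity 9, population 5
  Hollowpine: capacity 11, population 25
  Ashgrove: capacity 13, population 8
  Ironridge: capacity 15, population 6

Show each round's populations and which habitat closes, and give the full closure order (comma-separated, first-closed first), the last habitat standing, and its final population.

Closure order: Hollowpine, Ashgrove, Briarlake
Last habitat: Ironridge with 44 animals

Round 1: Ashgrove=8 Briarlake=5 Hollowpine=25 Ironridge=6 → close Hollowpine (overflow 14)
  25÷3 = 8 each, +1 to first 1
Round 2: Ashgrove=17 Briarlake=13 Ironridge=14 → close Ashgrove (overflow 4)
  17÷2 = 8 each, +1 to first 1
Round 3: Briarlake=22 Ironridge=22 → close Briarlake (overflow 13)
  22÷1 = 22 each, +1 to first 0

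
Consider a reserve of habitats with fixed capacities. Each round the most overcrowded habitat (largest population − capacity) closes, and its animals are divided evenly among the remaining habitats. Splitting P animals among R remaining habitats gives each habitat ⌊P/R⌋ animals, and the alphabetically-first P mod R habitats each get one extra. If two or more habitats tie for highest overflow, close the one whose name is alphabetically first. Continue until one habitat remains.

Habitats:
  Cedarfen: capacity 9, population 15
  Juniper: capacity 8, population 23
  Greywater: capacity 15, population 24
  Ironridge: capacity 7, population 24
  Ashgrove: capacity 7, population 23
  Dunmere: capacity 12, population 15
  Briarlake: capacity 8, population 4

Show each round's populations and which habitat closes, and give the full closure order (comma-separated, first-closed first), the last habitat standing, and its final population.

Round 1: Ashgrove=23 Briarlake=4 Cedarfen=15 Dunmere=15 Greywater=24 Ironridge=24 Juniper=23 → close Ironridge (overflow 17)
  24÷6 = 4 each, +1 to first 0
Round 2: Ashgrove=27 Briarlake=8 Cedarfen=19 Dunmere=19 Greywater=28 Juniper=27 → close Ashgrove (overflow 20)
  27÷5 = 5 each, +1 to first 2
Round 3: Briarlake=14 Cedarfen=25 Dunmere=24 Greywater=33 Juniper=32 → close Juniper (overflow 24)
  32÷4 = 8 each, +1 to first 0
Round 4: Briarlake=22 Cedarfen=33 Dunmere=32 Greywater=41 → close Greywater (overflow 26)
  41÷3 = 13 each, +1 to first 2
Round 5: Briarlake=36 Cedarfen=47 Dunmere=45 → close Cedarfen (overflow 38)
  47÷2 = 23 each, +1 to first 1
Round 6: Briarlake=60 Dunmere=68 → close Dunmere (overflow 56)
  68÷1 = 68 each, +1 to first 0

Closure order: Ironridge, Ashgrove, Juniper, Greywater, Cedarfen, Dunmere
Last habitat: Briarlake with 128 animals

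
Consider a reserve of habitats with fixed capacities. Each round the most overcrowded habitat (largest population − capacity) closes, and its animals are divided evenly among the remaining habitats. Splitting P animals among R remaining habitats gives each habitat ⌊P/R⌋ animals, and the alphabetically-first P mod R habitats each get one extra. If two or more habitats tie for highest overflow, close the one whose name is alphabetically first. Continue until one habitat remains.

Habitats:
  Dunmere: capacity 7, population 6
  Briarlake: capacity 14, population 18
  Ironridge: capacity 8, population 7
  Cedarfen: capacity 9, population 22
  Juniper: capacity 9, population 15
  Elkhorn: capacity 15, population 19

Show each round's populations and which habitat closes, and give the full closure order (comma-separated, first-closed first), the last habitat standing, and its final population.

Round 1: Briarlake=18 Cedarfen=22 Dunmere=6 Elkhorn=19 Ironridge=7 Juniper=15 → close Cedarfen (overflow 13)
  22÷5 = 4 each, +1 to first 2
Round 2: Briarlake=23 Dunmere=11 Elkhorn=23 Ironridge=11 Juniper=19 → close Juniper (overflow 10)
  19÷4 = 4 each, +1 to first 3
Round 3: Briarlake=28 Dunmere=16 Elkhorn=28 Ironridge=15 → close Briarlake (overflow 14)
  28÷3 = 9 each, +1 to first 1
Round 4: Dunmere=26 Elkhorn=37 Ironridge=24 → close Elkhorn (overflow 22)
  37÷2 = 18 each, +1 to first 1
Round 5: Dunmere=45 Ironridge=42 → close Dunmere (overflow 38)
  45÷1 = 45 each, +1 to first 0

Closure order: Cedarfen, Juniper, Briarlake, Elkhorn, Dunmere
Last habitat: Ironridge with 87 animals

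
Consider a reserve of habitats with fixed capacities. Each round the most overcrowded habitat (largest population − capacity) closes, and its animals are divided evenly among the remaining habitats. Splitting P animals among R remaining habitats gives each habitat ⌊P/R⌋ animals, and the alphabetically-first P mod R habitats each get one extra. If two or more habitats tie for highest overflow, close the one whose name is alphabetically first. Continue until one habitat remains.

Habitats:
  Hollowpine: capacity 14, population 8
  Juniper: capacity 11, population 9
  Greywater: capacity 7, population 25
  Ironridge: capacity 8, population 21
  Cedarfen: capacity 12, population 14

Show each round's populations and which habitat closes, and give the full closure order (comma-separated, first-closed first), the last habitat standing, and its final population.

Closure order: Greywater, Ironridge, Cedarfen, Juniper
Last habitat: Hollowpine with 77 animals

Round 1: Cedarfen=14 Greywater=25 Hollowpine=8 Ironridge=21 Juniper=9 → close Greywater (overflow 18)
  25÷4 = 6 each, +1 to first 1
Round 2: Cedarfen=21 Hollowpine=14 Ironridge=27 Juniper=15 → close Ironridge (overflow 19)
  27÷3 = 9 each, +1 to first 0
Round 3: Cedarfen=30 Hollowpine=23 Juniper=24 → close Cedarfen (overflow 18)
  30÷2 = 15 each, +1 to first 0
Round 4: Hollowpine=38 Juniper=39 → close Juniper (overflow 28)
  39÷1 = 39 each, +1 to first 0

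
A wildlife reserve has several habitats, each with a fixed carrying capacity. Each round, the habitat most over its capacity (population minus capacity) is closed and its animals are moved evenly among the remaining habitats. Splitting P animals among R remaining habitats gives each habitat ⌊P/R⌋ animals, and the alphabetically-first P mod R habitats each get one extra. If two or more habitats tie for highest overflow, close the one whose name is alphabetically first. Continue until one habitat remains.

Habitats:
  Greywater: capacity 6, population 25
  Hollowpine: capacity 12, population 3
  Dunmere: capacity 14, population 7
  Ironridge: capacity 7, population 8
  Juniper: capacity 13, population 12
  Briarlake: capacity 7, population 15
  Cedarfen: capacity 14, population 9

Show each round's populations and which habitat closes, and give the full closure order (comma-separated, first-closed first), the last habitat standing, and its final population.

Closure order: Greywater, Briarlake, Ironridge, Juniper, Cedarfen, Dunmere
Last habitat: Hollowpine with 79 animals

Round 1: Briarlake=15 Cedarfen=9 Dunmere=7 Greywater=25 Hollowpine=3 Ironridge=8 Juniper=12 → close Greywater (overflow 19)
  25÷6 = 4 each, +1 to first 1
Round 2: Briarlake=20 Cedarfen=13 Dunmere=11 Hollowpine=7 Ironridge=12 Juniper=16 → close Briarlake (overflow 13)
  20÷5 = 4 each, +1 to first 0
Round 3: Cedarfen=17 Dunmere=15 Hollowpine=11 Ironridge=16 Juniper=20 → close Ironridge (overflow 9)
  16÷4 = 4 each, +1 to first 0
Round 4: Cedarfen=21 Dunmere=19 Hollowpine=15 Juniper=24 → close Juniper (overflow 11)
  24÷3 = 8 each, +1 to first 0
Round 5: Cedarfen=29 Dunmere=27 Hollowpine=23 → close Cedarfen (overflow 15)
  29÷2 = 14 each, +1 to first 1
Round 6: Dunmere=42 Hollowpine=37 → close Dunmere (overflow 28)
  42÷1 = 42 each, +1 to first 0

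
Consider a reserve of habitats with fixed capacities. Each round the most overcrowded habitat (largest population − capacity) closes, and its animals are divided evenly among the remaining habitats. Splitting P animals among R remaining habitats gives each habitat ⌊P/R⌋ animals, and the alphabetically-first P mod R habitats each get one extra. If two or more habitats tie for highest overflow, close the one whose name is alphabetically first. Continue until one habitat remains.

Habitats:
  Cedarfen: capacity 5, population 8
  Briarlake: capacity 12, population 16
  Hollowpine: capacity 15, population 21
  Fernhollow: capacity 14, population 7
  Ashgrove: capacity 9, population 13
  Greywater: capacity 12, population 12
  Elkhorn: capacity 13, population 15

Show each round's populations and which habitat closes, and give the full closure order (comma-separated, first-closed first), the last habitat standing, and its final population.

Closure order: Hollowpine, Ashgrove, Briarlake, Cedarfen, Elkhorn, Greywater
Last habitat: Fernhollow with 92 animals

Round 1: Ashgrove=13 Briarlake=16 Cedarfen=8 Elkhorn=15 Fernhollow=7 Greywater=12 Hollowpine=21 → close Hollowpine (overflow 6)
  21÷6 = 3 each, +1 to first 3
Round 2: Ashgrove=17 Briarlake=20 Cedarfen=12 Elkhorn=18 Fernhollow=10 Greywater=15 → close Ashgrove (overflow 8)
  17÷5 = 3 each, +1 to first 2
Round 3: Briarlake=24 Cedarfen=16 Elkhorn=21 Fernhollow=13 Greywater=18 → close Briarlake (overflow 12)
  24÷4 = 6 each, +1 to first 0
Round 4: Cedarfen=22 Elkhorn=27 Fernhollow=19 Greywater=24 → close Cedarfen (overflow 17)
  22÷3 = 7 each, +1 to first 1
Round 5: Elkhorn=35 Fernhollow=26 Greywater=31 → close Elkhorn (overflow 22)
  35÷2 = 17 each, +1 to first 1
Round 6: Fernhollow=44 Greywater=48 → close Greywater (overflow 36)
  48÷1 = 48 each, +1 to first 0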